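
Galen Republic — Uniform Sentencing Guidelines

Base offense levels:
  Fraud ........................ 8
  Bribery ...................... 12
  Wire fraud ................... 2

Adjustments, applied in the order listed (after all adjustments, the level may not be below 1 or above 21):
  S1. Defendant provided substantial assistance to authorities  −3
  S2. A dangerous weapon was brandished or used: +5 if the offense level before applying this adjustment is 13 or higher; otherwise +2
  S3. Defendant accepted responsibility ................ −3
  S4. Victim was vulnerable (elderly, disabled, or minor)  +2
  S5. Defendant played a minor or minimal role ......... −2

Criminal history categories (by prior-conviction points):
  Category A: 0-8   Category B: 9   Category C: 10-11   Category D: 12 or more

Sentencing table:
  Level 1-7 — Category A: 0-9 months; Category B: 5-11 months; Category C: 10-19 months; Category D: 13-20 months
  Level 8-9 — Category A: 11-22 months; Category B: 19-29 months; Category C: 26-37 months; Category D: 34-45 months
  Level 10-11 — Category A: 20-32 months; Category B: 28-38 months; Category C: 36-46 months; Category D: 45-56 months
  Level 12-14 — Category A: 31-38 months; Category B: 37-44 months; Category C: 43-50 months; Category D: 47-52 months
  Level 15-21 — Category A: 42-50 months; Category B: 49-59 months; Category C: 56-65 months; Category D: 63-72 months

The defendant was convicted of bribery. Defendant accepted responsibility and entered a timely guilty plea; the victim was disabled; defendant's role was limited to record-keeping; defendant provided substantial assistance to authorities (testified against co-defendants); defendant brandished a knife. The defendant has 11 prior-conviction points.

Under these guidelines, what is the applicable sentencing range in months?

Base offense level for bribery: 12.
S1 applies: 12 − 3 = 9.
S2 applies (level before this adjustment is 9 < 13, so +2): 9 + 2 = 11.
S3 applies: 11 − 3 = 8.
S4 applies: 8 + 2 = 10.
S5 applies: 10 − 2 = 8.
Final offense level: 8.
Criminal history: 11 prior points → Category C (10-11).
Level 8 falls in the 8-9 band.
Grid: Level 8-9 × Category C = 26-37 months.

26-37 months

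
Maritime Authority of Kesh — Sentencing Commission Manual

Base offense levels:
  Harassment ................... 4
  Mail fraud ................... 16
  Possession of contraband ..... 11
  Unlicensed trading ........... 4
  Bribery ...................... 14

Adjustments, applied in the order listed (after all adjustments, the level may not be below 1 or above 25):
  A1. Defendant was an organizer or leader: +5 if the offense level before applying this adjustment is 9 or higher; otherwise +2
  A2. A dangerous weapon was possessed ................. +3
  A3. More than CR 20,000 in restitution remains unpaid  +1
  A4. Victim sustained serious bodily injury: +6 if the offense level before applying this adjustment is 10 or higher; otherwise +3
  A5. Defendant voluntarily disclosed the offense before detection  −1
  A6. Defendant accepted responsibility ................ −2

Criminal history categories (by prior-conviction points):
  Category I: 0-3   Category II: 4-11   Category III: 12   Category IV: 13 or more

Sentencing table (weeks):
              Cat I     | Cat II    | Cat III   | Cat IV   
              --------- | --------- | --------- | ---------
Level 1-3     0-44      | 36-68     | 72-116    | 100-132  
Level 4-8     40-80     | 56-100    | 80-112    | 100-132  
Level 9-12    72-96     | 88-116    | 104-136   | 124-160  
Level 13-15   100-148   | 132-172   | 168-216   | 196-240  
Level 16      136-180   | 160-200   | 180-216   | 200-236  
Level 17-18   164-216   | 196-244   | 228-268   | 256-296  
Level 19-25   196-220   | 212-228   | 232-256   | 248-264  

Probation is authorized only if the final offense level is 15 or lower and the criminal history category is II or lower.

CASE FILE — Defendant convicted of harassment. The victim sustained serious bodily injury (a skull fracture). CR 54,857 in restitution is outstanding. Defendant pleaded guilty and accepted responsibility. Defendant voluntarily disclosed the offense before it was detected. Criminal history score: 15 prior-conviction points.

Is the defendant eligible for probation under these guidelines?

Base offense level for harassment: 4.
A1 does not apply.
A3 applies: 4 + 1 = 5.
A4 applies (level before this adjustment is 5 < 10, so +3): 5 + 3 = 8.
A5 applies: 8 − 1 = 7.
A6 applies: 7 − 2 = 5.
Final offense level: 5.
Criminal history: 15 prior points → Category IV (13+).
Level 5 falls in the 4-8 band.
Grid: Level 4-8 × Category IV = 100-132 weeks.
Probation check: level 5 ≤ 15 and category IV > II → not eligible.

No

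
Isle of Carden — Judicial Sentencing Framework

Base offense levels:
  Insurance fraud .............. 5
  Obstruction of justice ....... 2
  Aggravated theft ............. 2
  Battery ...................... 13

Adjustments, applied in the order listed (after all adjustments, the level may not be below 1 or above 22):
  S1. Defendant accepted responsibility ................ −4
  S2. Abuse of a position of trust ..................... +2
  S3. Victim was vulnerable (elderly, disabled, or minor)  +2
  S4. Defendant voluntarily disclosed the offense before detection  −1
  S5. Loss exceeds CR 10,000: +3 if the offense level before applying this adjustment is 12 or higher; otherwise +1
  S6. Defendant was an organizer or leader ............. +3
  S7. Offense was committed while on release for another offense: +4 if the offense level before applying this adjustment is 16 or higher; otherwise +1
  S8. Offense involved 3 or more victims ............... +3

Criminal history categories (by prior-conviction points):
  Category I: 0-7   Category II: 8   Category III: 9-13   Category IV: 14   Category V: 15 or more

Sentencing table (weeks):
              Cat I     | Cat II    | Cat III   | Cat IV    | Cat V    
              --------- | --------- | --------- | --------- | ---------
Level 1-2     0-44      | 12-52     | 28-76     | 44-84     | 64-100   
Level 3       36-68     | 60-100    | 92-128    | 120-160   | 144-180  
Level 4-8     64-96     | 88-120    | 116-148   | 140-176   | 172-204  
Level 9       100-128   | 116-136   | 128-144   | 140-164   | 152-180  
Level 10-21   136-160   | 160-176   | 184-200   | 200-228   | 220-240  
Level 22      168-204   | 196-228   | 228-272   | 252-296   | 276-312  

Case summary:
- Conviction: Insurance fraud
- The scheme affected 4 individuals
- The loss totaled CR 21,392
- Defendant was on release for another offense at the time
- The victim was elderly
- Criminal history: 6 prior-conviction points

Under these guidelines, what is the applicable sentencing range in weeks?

Base offense level for insurance fraud: 5.
S1 does not apply.
S2 does not apply.
S3 applies: 5 + 2 = 7.
S4 does not apply.
S5 applies (level before this adjustment is 7 < 12, so +1): 7 + 1 = 8.
S7 applies (level before this adjustment is 8 < 16, so +1): 8 + 1 = 9.
S8 applies: 9 + 3 = 12.
Final offense level: 12.
Criminal history: 6 prior points → Category I (0-7).
Level 12 falls in the 10-21 band.
Grid: Level 10-21 × Category I = 136-160 weeks.

136-160 weeks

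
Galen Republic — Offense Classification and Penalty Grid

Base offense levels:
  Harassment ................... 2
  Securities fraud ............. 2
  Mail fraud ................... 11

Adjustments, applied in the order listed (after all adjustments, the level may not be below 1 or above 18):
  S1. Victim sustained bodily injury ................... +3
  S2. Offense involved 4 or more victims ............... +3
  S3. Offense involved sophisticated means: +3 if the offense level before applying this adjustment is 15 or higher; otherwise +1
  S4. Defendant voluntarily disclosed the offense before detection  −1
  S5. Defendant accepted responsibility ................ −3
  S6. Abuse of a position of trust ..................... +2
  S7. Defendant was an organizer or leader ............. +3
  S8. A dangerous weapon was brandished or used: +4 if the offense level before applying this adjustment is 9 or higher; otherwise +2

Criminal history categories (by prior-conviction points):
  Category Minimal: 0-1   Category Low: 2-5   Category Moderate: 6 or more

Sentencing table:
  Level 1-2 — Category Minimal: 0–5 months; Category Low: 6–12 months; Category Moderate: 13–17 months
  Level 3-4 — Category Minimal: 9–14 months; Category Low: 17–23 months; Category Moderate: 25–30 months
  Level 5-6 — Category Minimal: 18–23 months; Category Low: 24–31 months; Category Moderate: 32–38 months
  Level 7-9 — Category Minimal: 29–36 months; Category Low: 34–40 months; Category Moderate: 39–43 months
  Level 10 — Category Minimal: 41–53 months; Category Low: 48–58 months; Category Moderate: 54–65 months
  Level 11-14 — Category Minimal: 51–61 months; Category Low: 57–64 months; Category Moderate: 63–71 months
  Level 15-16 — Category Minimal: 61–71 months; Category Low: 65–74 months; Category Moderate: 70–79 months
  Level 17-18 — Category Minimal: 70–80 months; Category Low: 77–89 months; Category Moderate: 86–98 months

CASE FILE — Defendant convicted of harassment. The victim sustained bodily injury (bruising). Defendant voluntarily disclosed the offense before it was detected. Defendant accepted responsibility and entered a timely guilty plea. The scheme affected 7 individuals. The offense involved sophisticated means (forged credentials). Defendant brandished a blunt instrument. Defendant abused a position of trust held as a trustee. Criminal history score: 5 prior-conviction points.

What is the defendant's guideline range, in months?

Base offense level for harassment: 2.
S1 applies: 2 + 3 = 5.
S2 applies: 5 + 3 = 8.
S3 applies (level before this adjustment is 8 < 15, so +1): 8 + 1 = 9.
S4 applies: 9 − 1 = 8.
S5 applies: 8 − 3 = 5.
S6 applies: 5 + 2 = 7.
S8 applies (level before this adjustment is 7 < 9, so +2): 7 + 2 = 9.
Final offense level: 9.
Criminal history: 5 prior points → Category Low (2-5).
Level 9 falls in the 7-9 band.
Grid: Level 7-9 × Category Low = 34-40 months.

34-40 months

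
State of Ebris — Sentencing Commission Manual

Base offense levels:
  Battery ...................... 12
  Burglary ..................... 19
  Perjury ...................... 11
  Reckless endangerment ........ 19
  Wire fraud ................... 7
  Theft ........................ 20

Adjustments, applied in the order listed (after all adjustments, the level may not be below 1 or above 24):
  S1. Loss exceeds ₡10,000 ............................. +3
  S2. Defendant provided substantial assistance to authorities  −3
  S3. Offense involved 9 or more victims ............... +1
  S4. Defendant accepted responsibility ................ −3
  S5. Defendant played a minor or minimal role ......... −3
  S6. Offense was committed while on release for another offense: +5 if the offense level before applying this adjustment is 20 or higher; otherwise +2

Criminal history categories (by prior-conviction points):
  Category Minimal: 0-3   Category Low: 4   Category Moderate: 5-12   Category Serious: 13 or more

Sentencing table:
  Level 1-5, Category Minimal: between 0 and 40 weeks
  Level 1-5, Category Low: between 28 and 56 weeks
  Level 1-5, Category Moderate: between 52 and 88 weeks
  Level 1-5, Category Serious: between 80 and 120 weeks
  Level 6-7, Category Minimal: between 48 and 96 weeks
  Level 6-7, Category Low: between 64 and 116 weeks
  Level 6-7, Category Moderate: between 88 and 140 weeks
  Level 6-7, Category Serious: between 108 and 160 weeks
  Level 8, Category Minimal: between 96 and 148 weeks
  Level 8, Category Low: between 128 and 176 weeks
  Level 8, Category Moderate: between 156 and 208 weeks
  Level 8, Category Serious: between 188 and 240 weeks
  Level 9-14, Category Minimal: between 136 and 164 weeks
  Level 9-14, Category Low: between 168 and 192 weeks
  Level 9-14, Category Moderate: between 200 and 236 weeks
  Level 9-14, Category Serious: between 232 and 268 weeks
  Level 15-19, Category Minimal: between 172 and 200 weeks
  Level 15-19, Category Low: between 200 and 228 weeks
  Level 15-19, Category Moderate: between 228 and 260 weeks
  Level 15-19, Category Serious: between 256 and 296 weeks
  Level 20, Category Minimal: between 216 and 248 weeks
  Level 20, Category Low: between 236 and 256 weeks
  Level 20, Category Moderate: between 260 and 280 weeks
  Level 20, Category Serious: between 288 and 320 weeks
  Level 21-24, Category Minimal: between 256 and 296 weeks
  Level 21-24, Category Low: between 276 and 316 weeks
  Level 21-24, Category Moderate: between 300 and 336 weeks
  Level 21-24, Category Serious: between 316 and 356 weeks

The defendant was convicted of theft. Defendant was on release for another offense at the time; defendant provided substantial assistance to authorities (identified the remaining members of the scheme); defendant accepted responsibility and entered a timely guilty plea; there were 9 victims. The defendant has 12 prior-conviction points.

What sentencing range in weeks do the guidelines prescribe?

Base offense level for theft: 20.
S1 does not apply.
S2 applies: 20 − 3 = 17.
S3 applies: 17 + 1 = 18.
S4 applies: 18 − 3 = 15.
S6 applies (level before this adjustment is 15 < 20, so +2): 15 + 2 = 17.
Final offense level: 17.
Criminal history: 12 prior points → Category Moderate (5-12).
Level 17 falls in the 15-19 band.
Grid: Level 15-19 × Category Moderate = 228-260 weeks.

228-260 weeks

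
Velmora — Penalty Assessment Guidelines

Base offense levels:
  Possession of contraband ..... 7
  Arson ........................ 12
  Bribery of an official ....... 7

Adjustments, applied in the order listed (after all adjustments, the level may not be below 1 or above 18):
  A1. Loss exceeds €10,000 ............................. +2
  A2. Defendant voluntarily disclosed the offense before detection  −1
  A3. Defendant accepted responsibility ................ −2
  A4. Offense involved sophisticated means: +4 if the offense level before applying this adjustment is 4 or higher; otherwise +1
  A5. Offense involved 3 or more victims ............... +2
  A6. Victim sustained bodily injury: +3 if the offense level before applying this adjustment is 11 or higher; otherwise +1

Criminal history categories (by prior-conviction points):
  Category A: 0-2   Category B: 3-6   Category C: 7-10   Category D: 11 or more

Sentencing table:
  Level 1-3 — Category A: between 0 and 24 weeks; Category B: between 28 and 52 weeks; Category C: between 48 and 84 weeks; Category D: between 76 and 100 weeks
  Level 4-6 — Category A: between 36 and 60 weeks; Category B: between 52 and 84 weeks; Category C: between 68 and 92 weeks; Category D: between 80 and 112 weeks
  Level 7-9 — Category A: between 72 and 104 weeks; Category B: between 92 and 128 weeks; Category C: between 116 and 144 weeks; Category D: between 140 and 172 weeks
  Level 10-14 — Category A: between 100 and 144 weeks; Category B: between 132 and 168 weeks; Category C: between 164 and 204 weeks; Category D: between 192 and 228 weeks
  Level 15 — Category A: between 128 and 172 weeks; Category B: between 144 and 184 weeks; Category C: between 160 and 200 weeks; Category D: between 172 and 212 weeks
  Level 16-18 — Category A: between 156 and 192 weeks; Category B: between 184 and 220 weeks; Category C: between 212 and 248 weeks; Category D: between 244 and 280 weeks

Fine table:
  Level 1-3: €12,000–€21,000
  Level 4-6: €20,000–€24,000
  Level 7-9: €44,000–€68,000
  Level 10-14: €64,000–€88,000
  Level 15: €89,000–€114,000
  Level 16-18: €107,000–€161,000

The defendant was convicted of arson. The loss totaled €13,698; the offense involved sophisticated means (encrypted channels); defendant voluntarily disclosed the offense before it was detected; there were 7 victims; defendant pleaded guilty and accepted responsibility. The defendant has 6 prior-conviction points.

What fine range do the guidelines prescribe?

Base offense level for arson: 12.
A1 applies: 12 + 2 = 14.
A2 applies: 14 − 1 = 13.
A3 applies: 13 − 2 = 11.
A4 applies (level before this adjustment is 11 ≥ 4, so +4): 11 + 4 = 15.
A5 applies: 15 + 2 = 17.
A6 does not apply.
Final offense level: 17.
Level 17 falls in the 16-18 band.
Fine table: Level 16-18 → €107,000–€161,000.

€107,000–€161,000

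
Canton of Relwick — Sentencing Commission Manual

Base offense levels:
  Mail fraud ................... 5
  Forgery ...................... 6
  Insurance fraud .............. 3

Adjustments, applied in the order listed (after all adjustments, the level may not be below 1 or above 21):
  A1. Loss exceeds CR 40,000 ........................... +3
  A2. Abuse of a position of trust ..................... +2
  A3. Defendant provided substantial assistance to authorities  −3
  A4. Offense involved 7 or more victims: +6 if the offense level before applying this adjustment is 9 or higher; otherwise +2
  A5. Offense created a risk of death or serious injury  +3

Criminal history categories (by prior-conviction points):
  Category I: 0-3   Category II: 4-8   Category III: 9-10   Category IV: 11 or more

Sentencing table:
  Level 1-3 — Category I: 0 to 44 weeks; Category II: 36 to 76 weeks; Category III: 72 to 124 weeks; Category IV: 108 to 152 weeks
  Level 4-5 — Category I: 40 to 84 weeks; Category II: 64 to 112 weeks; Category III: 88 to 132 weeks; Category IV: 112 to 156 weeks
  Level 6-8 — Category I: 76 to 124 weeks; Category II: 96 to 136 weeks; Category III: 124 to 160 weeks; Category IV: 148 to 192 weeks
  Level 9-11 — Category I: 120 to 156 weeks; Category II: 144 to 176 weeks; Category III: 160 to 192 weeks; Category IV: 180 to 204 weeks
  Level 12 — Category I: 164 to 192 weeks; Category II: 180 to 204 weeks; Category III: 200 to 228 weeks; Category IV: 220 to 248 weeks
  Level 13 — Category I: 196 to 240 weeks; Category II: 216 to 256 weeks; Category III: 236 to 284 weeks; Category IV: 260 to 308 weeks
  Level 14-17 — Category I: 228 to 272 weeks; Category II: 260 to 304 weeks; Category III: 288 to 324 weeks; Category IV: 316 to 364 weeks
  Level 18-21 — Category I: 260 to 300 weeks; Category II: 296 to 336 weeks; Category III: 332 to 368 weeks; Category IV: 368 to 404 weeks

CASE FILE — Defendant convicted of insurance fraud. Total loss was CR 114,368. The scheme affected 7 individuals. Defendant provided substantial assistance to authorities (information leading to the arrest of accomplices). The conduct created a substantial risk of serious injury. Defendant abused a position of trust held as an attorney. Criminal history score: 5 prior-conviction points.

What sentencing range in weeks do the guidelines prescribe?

144-176 weeks

Base offense level for insurance fraud: 3.
A1 applies: 3 + 3 = 6.
A2 applies: 6 + 2 = 8.
A3 applies: 8 − 3 = 5.
A4 applies (level before this adjustment is 5 < 9, so +2): 5 + 2 = 7.
A5 applies: 7 + 3 = 10.
Final offense level: 10.
Criminal history: 5 prior points → Category II (4-8).
Level 10 falls in the 9-11 band.
Grid: Level 9-11 × Category II = 144-176 weeks.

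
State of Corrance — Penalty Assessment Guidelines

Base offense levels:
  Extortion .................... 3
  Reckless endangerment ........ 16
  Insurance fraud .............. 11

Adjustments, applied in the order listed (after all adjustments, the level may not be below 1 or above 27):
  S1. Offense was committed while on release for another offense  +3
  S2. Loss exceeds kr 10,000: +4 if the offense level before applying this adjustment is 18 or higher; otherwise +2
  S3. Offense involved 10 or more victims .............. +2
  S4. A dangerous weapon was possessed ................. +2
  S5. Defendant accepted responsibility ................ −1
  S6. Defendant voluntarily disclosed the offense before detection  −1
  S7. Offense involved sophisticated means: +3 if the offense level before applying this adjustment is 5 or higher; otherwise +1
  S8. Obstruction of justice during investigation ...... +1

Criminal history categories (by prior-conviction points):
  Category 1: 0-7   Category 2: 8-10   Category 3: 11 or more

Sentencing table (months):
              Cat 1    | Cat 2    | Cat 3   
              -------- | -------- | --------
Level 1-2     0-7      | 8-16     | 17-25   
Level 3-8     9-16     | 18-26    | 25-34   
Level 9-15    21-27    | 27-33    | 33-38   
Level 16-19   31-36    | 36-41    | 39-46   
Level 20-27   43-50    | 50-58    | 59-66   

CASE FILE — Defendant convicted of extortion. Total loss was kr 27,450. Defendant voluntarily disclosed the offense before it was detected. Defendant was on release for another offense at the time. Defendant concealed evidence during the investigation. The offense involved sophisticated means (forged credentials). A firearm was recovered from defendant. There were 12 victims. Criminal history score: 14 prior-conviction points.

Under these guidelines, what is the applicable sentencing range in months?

Base offense level for extortion: 3.
S1 applies: 3 + 3 = 6.
S2 applies (level before this adjustment is 6 < 18, so +2): 6 + 2 = 8.
S3 applies: 8 + 2 = 10.
S4 applies: 10 + 2 = 12.
S6 applies: 12 − 1 = 11.
S7 applies (level before this adjustment is 11 ≥ 5, so +3): 11 + 3 = 14.
S8 applies: 14 + 1 = 15.
Final offense level: 15.
Criminal history: 14 prior points → Category 3 (11+).
Level 15 falls in the 9-15 band.
Grid: Level 9-15 × Category 3 = 33-38 months.

33-38 months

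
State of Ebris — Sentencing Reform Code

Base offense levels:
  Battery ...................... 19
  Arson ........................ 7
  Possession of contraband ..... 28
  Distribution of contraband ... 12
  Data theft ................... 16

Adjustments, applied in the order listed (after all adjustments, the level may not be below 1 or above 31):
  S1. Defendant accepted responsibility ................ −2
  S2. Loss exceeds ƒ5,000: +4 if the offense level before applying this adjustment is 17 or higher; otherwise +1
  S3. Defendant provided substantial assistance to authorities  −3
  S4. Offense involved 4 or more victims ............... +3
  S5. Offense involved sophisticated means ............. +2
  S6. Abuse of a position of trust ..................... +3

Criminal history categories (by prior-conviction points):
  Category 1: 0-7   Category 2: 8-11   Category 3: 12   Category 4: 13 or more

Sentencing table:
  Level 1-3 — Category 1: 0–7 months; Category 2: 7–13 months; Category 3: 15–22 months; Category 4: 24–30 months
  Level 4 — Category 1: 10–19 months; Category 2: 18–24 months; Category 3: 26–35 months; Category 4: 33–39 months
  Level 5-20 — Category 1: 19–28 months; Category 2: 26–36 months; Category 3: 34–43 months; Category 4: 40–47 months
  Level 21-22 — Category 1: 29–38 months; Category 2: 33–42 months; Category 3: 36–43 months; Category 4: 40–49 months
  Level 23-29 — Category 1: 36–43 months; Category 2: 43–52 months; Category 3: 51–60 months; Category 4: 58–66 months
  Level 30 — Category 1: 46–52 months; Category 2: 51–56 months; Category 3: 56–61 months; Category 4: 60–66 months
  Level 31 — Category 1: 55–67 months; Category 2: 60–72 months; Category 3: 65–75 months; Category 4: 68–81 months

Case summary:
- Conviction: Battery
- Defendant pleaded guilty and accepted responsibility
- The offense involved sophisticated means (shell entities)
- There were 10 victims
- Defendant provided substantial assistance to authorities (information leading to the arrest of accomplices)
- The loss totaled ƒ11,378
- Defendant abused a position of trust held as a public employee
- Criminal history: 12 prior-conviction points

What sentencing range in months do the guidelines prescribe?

Base offense level for battery: 19.
S1 applies: 19 − 2 = 17.
S2 applies (level before this adjustment is 17 ≥ 17, so +4): 17 + 4 = 21.
S3 applies: 21 − 3 = 18.
S4 applies: 18 + 3 = 21.
S5 applies: 21 + 2 = 23.
S6 applies: 23 + 3 = 26.
Final offense level: 26.
Criminal history: 12 prior points → Category 3 (12).
Level 26 falls in the 23-29 band.
Grid: Level 23-29 × Category 3 = 51-60 months.

51-60 months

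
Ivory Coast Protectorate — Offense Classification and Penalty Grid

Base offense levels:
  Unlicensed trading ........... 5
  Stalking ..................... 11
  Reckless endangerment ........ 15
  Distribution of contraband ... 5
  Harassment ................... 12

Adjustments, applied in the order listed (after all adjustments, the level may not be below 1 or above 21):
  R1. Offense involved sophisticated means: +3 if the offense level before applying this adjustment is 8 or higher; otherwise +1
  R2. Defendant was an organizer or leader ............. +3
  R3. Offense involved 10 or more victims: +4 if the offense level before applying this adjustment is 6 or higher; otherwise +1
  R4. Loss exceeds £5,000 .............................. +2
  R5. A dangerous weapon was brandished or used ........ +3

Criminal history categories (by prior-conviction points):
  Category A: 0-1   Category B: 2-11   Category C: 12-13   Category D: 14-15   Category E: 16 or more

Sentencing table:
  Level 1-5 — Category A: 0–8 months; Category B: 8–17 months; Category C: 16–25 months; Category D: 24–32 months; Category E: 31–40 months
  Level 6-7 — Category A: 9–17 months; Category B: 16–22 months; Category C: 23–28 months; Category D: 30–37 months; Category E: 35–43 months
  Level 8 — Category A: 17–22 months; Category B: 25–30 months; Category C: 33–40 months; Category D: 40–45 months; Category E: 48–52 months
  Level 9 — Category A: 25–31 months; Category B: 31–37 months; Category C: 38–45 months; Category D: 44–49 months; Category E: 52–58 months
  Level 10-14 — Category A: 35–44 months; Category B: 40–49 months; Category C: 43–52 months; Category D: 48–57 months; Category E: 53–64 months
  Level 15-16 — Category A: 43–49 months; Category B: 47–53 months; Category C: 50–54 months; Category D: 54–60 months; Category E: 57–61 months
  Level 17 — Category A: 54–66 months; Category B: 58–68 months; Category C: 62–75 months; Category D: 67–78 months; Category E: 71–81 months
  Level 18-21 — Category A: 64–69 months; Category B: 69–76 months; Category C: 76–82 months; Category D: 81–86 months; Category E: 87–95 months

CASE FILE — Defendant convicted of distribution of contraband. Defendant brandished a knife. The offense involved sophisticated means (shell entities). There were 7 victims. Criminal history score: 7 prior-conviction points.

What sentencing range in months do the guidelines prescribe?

Base offense level for distribution of contraband: 5.
R1 applies (level before this adjustment is 5 < 8, so +1): 5 + 1 = 6.
R5 applies: 6 + 3 = 9.
Final offense level: 9.
Criminal history: 7 prior points → Category B (2-11).
Level 9 falls in the 9 band.
Grid: Level 9 × Category B = 31-37 months.

31-37 months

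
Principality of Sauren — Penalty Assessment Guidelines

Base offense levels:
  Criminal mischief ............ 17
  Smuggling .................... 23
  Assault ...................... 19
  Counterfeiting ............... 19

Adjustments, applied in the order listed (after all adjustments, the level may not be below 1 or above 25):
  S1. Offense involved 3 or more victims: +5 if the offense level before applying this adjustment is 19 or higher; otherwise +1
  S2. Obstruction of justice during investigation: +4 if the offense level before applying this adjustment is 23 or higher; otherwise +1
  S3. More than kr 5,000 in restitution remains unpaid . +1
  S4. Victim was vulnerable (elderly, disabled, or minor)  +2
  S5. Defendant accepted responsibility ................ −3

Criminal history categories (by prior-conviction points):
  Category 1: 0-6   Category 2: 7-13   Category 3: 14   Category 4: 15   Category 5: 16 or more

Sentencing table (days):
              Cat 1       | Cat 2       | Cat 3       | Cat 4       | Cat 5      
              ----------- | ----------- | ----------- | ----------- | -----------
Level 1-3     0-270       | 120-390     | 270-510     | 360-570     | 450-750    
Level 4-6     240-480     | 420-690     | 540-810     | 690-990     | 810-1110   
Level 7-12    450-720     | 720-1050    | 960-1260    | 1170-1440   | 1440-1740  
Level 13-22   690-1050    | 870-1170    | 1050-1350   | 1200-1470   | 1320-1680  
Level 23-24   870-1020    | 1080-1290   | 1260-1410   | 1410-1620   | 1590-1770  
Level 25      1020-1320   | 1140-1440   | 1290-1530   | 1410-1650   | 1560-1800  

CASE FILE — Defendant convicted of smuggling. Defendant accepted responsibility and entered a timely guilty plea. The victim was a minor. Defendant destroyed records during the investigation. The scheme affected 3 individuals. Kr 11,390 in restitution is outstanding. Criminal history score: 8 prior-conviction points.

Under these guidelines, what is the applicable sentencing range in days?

1140-1440 days

Base offense level for smuggling: 23.
S1 applies (level before this adjustment is 23 ≥ 19, so +5): 23 + 5 = 28.
S2 applies (level before this adjustment is 28 ≥ 23, so +4): 28 + 4 = 32.
S3 applies: 32 + 1 = 33.
S4 applies: 33 + 2 = 35.
S5 applies: 35 − 3 = 32.
Level 32 exceeds the maximum of 25; capped at 25.
Final offense level: 25.
Criminal history: 8 prior points → Category 2 (7-13).
Level 25 falls in the 25 band.
Grid: Level 25 × Category 2 = 1140-1440 days.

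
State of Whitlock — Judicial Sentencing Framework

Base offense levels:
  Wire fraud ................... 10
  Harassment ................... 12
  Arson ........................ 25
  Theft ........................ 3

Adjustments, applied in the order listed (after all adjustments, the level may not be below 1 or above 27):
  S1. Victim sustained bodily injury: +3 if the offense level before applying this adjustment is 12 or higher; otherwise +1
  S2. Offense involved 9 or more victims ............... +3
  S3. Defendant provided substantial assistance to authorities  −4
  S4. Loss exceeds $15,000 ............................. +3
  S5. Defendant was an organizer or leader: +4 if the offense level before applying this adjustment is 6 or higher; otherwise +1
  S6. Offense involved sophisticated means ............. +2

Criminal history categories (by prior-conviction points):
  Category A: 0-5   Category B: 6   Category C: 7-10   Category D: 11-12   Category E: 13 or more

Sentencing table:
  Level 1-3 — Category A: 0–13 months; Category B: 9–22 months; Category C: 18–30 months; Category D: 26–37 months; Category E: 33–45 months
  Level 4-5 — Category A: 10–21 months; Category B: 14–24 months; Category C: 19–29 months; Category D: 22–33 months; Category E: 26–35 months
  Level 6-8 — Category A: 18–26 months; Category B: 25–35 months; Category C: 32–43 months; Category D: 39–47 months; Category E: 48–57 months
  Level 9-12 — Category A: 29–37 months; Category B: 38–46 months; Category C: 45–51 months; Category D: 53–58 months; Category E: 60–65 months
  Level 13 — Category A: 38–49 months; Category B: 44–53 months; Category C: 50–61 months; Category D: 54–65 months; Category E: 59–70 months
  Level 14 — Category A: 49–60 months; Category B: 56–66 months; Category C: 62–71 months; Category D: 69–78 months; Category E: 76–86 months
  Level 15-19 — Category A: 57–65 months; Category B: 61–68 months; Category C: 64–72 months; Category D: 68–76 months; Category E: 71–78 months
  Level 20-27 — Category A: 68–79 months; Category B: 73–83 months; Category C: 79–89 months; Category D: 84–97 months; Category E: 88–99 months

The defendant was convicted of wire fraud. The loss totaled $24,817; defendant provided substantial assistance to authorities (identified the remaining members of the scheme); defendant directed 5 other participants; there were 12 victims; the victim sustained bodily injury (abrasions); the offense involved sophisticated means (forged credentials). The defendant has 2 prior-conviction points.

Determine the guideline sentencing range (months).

57-65 months

Base offense level for wire fraud: 10.
S1 applies (level before this adjustment is 10 < 12, so +1): 10 + 1 = 11.
S2 applies: 11 + 3 = 14.
S3 applies: 14 − 4 = 10.
S4 applies: 10 + 3 = 13.
S5 applies (level before this adjustment is 13 ≥ 6, so +4): 13 + 4 = 17.
S6 applies: 17 + 2 = 19.
Final offense level: 19.
Criminal history: 2 prior points → Category A (0-5).
Level 19 falls in the 15-19 band.
Grid: Level 15-19 × Category A = 57-65 months.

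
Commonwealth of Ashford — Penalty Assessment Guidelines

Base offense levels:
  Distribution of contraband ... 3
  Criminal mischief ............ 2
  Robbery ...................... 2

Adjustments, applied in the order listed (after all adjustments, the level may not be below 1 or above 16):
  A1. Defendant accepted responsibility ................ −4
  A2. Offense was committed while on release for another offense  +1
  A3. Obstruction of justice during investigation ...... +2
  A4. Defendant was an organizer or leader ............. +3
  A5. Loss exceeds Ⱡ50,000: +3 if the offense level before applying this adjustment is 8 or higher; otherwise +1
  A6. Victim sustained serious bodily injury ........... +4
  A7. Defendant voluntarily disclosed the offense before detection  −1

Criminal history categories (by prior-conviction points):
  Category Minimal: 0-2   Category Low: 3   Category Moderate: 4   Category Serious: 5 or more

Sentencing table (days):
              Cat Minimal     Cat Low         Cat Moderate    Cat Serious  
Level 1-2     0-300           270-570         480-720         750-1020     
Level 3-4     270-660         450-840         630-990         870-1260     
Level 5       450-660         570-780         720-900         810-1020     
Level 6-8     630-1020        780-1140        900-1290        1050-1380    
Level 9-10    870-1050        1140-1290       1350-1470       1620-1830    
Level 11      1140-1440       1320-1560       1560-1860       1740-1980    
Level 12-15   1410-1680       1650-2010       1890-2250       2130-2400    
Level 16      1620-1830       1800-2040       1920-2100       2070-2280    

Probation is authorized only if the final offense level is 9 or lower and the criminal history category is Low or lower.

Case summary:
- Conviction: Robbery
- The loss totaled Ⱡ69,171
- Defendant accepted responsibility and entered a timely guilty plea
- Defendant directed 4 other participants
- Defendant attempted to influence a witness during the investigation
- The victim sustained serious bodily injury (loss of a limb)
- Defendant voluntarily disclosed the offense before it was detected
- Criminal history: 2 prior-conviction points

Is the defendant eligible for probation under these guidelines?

Yes

Base offense level for robbery: 2.
A1 applies: 2 − 4 = -2.
A2 does not apply.
A3 applies: -2 + 2 = 0.
A4 applies: 0 + 3 = 3.
A5 applies (level before this adjustment is 3 < 8, so +1): 3 + 1 = 4.
A6 applies: 4 + 4 = 8.
A7 applies: 8 − 1 = 7.
Final offense level: 7.
Criminal history: 2 prior points → Category Minimal (0-2).
Level 7 falls in the 6-8 band.
Grid: Level 6-8 × Category Minimal = 630-1020 days.
Probation check: level 7 ≤ 9 and category Minimal ≤ Low → eligible.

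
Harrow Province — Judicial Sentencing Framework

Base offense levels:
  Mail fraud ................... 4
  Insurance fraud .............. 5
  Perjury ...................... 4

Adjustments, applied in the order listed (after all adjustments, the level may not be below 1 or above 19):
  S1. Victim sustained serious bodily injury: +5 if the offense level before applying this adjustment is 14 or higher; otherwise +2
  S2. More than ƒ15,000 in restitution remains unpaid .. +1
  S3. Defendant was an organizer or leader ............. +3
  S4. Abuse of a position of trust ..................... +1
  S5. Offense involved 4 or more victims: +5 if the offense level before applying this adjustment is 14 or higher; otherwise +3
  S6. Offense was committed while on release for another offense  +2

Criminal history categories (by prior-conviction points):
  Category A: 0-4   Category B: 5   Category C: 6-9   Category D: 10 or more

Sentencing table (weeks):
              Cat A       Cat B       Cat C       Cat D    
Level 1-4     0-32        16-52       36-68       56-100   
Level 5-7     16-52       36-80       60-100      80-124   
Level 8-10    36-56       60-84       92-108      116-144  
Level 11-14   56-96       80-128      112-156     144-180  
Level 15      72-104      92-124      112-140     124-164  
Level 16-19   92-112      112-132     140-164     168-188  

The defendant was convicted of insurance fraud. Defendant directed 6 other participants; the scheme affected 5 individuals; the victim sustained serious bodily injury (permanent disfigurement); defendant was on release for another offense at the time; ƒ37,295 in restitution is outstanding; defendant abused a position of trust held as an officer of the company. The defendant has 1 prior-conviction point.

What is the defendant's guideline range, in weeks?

92-112 weeks

Base offense level for insurance fraud: 5.
S1 applies (level before this adjustment is 5 < 14, so +2): 5 + 2 = 7.
S2 applies: 7 + 1 = 8.
S3 applies: 8 + 3 = 11.
S4 applies: 11 + 1 = 12.
S5 applies (level before this adjustment is 12 < 14, so +3): 12 + 3 = 15.
S6 applies: 15 + 2 = 17.
Final offense level: 17.
Criminal history: 1 prior point → Category A (0-4).
Level 17 falls in the 16-19 band.
Grid: Level 16-19 × Category A = 92-112 weeks.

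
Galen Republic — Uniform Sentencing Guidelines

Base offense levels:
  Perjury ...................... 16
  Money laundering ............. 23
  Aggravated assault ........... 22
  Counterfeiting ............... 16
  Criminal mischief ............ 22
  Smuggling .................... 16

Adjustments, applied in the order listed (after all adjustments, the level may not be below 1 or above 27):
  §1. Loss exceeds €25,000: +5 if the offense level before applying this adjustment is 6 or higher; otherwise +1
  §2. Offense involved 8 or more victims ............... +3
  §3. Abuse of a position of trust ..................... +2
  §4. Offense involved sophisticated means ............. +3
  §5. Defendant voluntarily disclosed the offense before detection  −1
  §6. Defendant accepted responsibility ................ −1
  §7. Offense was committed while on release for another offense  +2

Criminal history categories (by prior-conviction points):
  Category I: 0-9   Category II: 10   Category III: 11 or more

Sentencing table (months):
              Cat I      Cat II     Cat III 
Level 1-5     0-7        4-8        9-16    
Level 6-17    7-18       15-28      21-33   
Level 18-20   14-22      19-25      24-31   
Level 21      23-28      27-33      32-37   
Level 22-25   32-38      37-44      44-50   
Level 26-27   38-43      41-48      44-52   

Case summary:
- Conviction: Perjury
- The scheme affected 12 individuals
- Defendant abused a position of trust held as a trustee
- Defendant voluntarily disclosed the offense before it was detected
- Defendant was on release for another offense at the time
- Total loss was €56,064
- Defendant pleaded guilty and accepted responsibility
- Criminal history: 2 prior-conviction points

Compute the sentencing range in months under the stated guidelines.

Base offense level for perjury: 16.
§1 applies (level before this adjustment is 16 ≥ 6, so +5): 16 + 5 = 21.
§2 applies: 21 + 3 = 24.
§3 applies: 24 + 2 = 26.
§4 does not apply.
§5 applies: 26 − 1 = 25.
§6 applies: 25 − 1 = 24.
§7 applies: 24 + 2 = 26.
Final offense level: 26.
Criminal history: 2 prior points → Category I (0-9).
Level 26 falls in the 26-27 band.
Grid: Level 26-27 × Category I = 38-43 months.

38-43 months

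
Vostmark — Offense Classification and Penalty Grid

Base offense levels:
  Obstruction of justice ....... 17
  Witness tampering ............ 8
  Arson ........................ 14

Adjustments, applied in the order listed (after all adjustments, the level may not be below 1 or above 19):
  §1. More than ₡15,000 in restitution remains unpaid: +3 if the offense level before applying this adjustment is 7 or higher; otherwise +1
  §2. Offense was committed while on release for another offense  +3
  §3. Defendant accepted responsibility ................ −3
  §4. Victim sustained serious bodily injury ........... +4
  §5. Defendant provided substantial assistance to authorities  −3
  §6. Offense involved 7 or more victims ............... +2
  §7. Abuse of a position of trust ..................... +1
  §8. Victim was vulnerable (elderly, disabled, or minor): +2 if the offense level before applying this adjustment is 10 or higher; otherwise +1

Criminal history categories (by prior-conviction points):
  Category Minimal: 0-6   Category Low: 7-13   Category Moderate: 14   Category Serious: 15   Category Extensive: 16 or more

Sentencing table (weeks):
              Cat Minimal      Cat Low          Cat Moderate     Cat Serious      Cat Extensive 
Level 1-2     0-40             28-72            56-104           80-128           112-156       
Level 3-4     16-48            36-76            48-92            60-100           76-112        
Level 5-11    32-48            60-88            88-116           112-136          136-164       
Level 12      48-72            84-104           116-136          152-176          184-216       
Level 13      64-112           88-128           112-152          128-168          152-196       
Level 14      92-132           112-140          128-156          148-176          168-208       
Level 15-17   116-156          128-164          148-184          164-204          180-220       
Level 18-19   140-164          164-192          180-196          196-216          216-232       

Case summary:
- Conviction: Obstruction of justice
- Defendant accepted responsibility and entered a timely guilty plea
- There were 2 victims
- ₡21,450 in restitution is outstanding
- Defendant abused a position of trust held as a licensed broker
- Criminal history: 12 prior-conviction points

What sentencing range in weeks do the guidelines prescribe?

Base offense level for obstruction of justice: 17.
§1 applies (level before this adjustment is 17 ≥ 7, so +3): 17 + 3 = 20.
§2 does not apply.
§3 applies: 20 − 3 = 17.
§4 does not apply.
§5 does not apply.
§6 does not apply.
§7 applies: 17 + 1 = 18.
§8 does not apply.
Final offense level: 18.
Criminal history: 12 prior points → Category Low (7-13).
Level 18 falls in the 18-19 band.
Grid: Level 18-19 × Category Low = 164-192 weeks.

164-192 weeks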